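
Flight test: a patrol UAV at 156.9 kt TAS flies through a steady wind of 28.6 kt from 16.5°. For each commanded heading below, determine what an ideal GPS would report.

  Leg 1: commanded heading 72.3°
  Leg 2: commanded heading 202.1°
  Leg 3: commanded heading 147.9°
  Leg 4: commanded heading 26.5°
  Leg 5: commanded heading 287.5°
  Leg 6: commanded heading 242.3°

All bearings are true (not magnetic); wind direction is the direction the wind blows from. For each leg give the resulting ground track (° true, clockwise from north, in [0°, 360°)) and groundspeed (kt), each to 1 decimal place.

Leg 1: track=81.8°, groundspeed=142.8 kt
Leg 2: track=201.2°, groundspeed=185.4 kt
Leg 3: track=154.9°, groundspeed=177.1 kt
Leg 4: track=28.7°, groundspeed=128.8 kt
Leg 5: track=277.1°, groundspeed=159.0 kt
Leg 6: track=235.7°, groundspeed=178.0 kt

Leg 1: heading 72.3°; drift +9.5° → track 81.8°, groundspeed 142.8 kt
Leg 2: heading 202.1°; drift -0.9° → track 201.2°, groundspeed 185.4 kt
Leg 3: heading 147.9°; drift +7.0° → track 154.9°, groundspeed 177.1 kt
Leg 4: heading 26.5°; drift +2.2° → track 28.7°, groundspeed 128.8 kt
Leg 5: heading 287.5°; drift -10.4° → track 277.1°, groundspeed 159.0 kt
Leg 6: heading 242.3°; drift -6.6° → track 235.7°, groundspeed 178.0 kt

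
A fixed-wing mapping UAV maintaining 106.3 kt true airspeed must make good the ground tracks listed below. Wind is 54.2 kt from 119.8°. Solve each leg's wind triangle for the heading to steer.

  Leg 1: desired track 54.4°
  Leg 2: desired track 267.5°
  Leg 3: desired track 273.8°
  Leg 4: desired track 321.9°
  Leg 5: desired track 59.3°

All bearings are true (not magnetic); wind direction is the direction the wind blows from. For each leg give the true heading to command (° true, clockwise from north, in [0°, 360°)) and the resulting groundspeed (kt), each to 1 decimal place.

Leg 1: desired track 54.4°; wind correction +27.6° → command heading 82.0°, groundspeed 71.6 kt
Leg 2: desired track 267.5°; wind correction -15.8° → command heading 251.7°, groundspeed 148.1 kt
Leg 3: desired track 273.8°; wind correction -12.9° → command heading 260.9°, groundspeed 152.3 kt
Leg 4: desired track 321.9°; wind correction +11.1° → command heading 333.0°, groundspeed 154.5 kt
Leg 5: desired track 59.3°; wind correction +26.3° → command heading 85.6°, groundspeed 68.6 kt

Leg 1: heading=82.0°, groundspeed=71.6 kt
Leg 2: heading=251.7°, groundspeed=148.1 kt
Leg 3: heading=260.9°, groundspeed=152.3 kt
Leg 4: heading=333.0°, groundspeed=154.5 kt
Leg 5: heading=85.6°, groundspeed=68.6 kt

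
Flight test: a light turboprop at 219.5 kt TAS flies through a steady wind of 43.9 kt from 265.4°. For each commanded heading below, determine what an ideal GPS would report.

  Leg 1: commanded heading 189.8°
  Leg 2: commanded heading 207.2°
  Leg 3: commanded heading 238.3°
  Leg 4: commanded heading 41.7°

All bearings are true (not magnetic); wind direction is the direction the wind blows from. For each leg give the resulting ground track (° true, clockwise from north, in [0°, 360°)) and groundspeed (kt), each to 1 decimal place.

Leg 1: heading 189.8°; drift -11.5° → track 178.3°, groundspeed 212.9 kt
Leg 2: heading 207.2°; drift -10.8° → track 196.4°, groundspeed 199.9 kt
Leg 3: heading 238.3°; drift -6.3° → track 232.0°, groundspeed 181.5 kt
Leg 4: heading 41.7°; drift +6.9° → track 48.6°, groundspeed 253.1 kt

Leg 1: track=178.3°, groundspeed=212.9 kt
Leg 2: track=196.4°, groundspeed=199.9 kt
Leg 3: track=232.0°, groundspeed=181.5 kt
Leg 4: track=48.6°, groundspeed=253.1 kt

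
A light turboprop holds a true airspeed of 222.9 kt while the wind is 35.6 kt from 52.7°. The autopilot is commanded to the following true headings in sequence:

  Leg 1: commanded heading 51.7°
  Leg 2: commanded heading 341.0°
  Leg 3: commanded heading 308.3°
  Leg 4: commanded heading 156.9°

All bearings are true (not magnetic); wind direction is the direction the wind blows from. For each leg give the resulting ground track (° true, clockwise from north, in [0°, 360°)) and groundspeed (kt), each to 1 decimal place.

Leg 1: track=51.5°, groundspeed=187.3 kt
Leg 2: track=331.9°, groundspeed=214.4 kt
Leg 3: track=299.8°, groundspeed=234.3 kt
Leg 4: track=165.4°, groundspeed=234.2 kt

Leg 1: heading 51.7°; drift -0.2° → track 51.5°, groundspeed 187.3 kt
Leg 2: heading 341.0°; drift -9.1° → track 331.9°, groundspeed 214.4 kt
Leg 3: heading 308.3°; drift -8.5° → track 299.8°, groundspeed 234.3 kt
Leg 4: heading 156.9°; drift +8.5° → track 165.4°, groundspeed 234.2 kt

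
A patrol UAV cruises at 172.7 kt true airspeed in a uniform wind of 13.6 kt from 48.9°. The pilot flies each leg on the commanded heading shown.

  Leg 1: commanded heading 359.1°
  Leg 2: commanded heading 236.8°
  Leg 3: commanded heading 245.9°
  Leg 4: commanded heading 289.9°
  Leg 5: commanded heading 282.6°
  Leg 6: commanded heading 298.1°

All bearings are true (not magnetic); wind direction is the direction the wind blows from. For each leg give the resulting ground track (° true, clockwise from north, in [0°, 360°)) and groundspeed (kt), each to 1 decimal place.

Leg 1: track=355.5°, groundspeed=164.3 kt
Leg 2: track=236.2°, groundspeed=186.2 kt
Leg 3: track=244.7°, groundspeed=185.7 kt
Leg 4: track=286.1°, groundspeed=179.7 kt
Leg 5: track=279.1°, groundspeed=181.1 kt
Leg 6: track=294.0°, groundspeed=178.0 kt

Leg 1: heading 359.1°; drift -3.6° → track 355.5°, groundspeed 164.3 kt
Leg 2: heading 236.8°; drift -0.6° → track 236.2°, groundspeed 186.2 kt
Leg 3: heading 245.9°; drift -1.2° → track 244.7°, groundspeed 185.7 kt
Leg 4: heading 289.9°; drift -3.8° → track 286.1°, groundspeed 179.7 kt
Leg 5: heading 282.6°; drift -3.5° → track 279.1°, groundspeed 181.1 kt
Leg 6: heading 298.1°; drift -4.1° → track 294.0°, groundspeed 178.0 kt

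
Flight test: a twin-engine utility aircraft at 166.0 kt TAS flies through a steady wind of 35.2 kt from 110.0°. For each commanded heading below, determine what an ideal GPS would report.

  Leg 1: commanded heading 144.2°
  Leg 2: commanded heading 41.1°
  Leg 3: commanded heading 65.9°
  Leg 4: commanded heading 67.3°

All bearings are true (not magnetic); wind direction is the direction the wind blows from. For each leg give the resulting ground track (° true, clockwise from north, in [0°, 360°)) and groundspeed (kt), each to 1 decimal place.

Leg 1: track=152.4°, groundspeed=138.3 kt
Leg 2: track=29.0°, groundspeed=156.8 kt
Leg 3: track=56.0°, groundspeed=142.8 kt
Leg 4: track=57.6°, groundspeed=142.1 kt

Leg 1: heading 144.2°; drift +8.2° → track 152.4°, groundspeed 138.3 kt
Leg 2: heading 41.1°; drift -12.1° → track 29.0°, groundspeed 156.8 kt
Leg 3: heading 65.9°; drift -9.9° → track 56.0°, groundspeed 142.8 kt
Leg 4: heading 67.3°; drift -9.7° → track 57.6°, groundspeed 142.1 kt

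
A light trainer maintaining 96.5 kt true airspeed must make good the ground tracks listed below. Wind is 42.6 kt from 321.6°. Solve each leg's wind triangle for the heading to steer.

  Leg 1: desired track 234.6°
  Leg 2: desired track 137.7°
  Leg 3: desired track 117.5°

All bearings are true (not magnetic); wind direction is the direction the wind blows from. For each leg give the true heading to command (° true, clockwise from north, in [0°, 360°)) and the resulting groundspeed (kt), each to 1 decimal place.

Leg 1: desired track 234.6°; wind correction +26.2° → command heading 260.8°, groundspeed 84.4 kt
Leg 2: desired track 137.7°; wind correction -1.7° → command heading 136.0°, groundspeed 139.0 kt
Leg 3: desired track 117.5°; wind correction -10.4° → command heading 107.1°, groundspeed 133.8 kt

Leg 1: heading=260.8°, groundspeed=84.4 kt
Leg 2: heading=136.0°, groundspeed=139.0 kt
Leg 3: heading=107.1°, groundspeed=133.8 kt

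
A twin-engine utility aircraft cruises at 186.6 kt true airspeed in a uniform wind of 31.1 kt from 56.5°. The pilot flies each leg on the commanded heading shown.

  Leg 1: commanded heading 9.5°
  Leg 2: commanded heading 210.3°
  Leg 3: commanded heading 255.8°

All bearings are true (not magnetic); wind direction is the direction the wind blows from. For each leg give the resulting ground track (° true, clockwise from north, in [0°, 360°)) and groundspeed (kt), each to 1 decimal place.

Leg 1: track=1.7°, groundspeed=166.9 kt
Leg 2: track=214.0°, groundspeed=214.9 kt
Leg 3: track=253.1°, groundspeed=216.2 kt

Leg 1: heading 9.5°; drift -7.8° → track 1.7°, groundspeed 166.9 kt
Leg 2: heading 210.3°; drift +3.7° → track 214.0°, groundspeed 214.9 kt
Leg 3: heading 255.8°; drift -2.7° → track 253.1°, groundspeed 216.2 kt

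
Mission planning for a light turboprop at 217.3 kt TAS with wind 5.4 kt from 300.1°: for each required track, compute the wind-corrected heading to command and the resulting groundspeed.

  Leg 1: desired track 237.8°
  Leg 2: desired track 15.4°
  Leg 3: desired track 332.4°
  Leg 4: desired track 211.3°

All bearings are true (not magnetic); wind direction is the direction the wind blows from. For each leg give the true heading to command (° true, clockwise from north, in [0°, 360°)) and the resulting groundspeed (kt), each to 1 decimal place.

Leg 1: desired track 237.8°; wind correction +1.3° → command heading 239.1°, groundspeed 214.7 kt
Leg 2: desired track 15.4°; wind correction -1.4° → command heading 14.0°, groundspeed 215.9 kt
Leg 3: desired track 332.4°; wind correction -0.8° → command heading 331.6°, groundspeed 212.7 kt
Leg 4: desired track 211.3°; wind correction +1.4° → command heading 212.7°, groundspeed 217.1 kt

Leg 1: heading=239.1°, groundspeed=214.7 kt
Leg 2: heading=14.0°, groundspeed=215.9 kt
Leg 3: heading=331.6°, groundspeed=212.7 kt
Leg 4: heading=212.7°, groundspeed=217.1 kt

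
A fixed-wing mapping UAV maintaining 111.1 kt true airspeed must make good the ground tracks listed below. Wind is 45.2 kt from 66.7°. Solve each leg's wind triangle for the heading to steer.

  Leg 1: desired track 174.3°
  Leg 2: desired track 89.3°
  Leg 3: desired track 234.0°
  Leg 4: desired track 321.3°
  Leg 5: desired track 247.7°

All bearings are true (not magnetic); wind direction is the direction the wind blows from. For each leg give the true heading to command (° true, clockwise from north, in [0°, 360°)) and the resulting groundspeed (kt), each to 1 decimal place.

Leg 1: desired track 174.3°; wind correction -22.8° → command heading 151.5°, groundspeed 116.1 kt
Leg 2: desired track 89.3°; wind correction -9.0° → command heading 80.3°, groundspeed 68.0 kt
Leg 3: desired track 234.0°; wind correction -5.1° → command heading 228.9°, groundspeed 154.7 kt
Leg 4: desired track 321.3°; wind correction +23.1° → command heading 344.4°, groundspeed 114.2 kt
Leg 5: desired track 247.7°; wind correction +0.4° → command heading 248.1°, groundspeed 156.3 kt

Leg 1: heading=151.5°, groundspeed=116.1 kt
Leg 2: heading=80.3°, groundspeed=68.0 kt
Leg 3: heading=228.9°, groundspeed=154.7 kt
Leg 4: heading=344.4°, groundspeed=114.2 kt
Leg 5: heading=248.1°, groundspeed=156.3 kt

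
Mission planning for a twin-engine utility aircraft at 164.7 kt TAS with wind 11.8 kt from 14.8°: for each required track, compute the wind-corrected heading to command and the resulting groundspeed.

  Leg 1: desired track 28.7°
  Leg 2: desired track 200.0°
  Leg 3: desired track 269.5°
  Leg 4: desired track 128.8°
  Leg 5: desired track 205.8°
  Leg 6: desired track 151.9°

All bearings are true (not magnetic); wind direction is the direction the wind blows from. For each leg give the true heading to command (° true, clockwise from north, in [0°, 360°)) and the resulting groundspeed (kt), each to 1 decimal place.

Leg 1: desired track 28.7°; wind correction -1.0° → command heading 27.7°, groundspeed 153.2 kt
Leg 2: desired track 200.0°; wind correction +0.4° → command heading 200.4°, groundspeed 176.4 kt
Leg 3: desired track 269.5°; wind correction +4.0° → command heading 273.5°, groundspeed 167.4 kt
Leg 4: desired track 128.8°; wind correction -3.8° → command heading 125.0°, groundspeed 169.1 kt
Leg 5: desired track 205.8°; wind correction +0.8° → command heading 206.6°, groundspeed 176.3 kt
Leg 6: desired track 151.9°; wind correction -2.8° → command heading 149.1°, groundspeed 173.1 kt

Leg 1: heading=27.7°, groundspeed=153.2 kt
Leg 2: heading=200.4°, groundspeed=176.4 kt
Leg 3: heading=273.5°, groundspeed=167.4 kt
Leg 4: heading=125.0°, groundspeed=169.1 kt
Leg 5: heading=206.6°, groundspeed=176.3 kt
Leg 6: heading=149.1°, groundspeed=173.1 kt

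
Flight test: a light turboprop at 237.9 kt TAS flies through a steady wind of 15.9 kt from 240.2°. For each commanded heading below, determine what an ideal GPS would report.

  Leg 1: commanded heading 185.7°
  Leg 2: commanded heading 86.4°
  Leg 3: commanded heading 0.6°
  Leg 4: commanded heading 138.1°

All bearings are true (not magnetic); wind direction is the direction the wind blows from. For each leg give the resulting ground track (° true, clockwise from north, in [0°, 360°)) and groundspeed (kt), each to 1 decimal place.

Leg 1: heading 185.7°; drift -3.2° → track 182.5°, groundspeed 229.0 kt
Leg 2: heading 86.4°; drift -1.6° → track 84.8°, groundspeed 252.3 kt
Leg 3: heading 0.6°; drift +3.2° → track 3.8°, groundspeed 246.3 kt
Leg 4: heading 138.1°; drift -3.7° → track 134.4°, groundspeed 241.7 kt

Leg 1: track=182.5°, groundspeed=229.0 kt
Leg 2: track=84.8°, groundspeed=252.3 kt
Leg 3: track=3.8°, groundspeed=246.3 kt
Leg 4: track=134.4°, groundspeed=241.7 kt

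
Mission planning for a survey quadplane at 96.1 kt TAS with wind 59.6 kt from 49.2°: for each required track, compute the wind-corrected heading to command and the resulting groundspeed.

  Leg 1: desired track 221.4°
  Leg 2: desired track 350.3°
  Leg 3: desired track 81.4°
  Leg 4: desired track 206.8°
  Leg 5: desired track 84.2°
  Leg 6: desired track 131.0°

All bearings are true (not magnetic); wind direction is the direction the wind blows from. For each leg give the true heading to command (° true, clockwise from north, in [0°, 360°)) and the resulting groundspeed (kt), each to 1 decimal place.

Leg 1: desired track 221.4°; wind correction -4.8° → command heading 216.6°, groundspeed 154.8 kt
Leg 2: desired track 350.3°; wind correction +32.1° → command heading 22.4°, groundspeed 50.6 kt
Leg 3: desired track 81.4°; wind correction -19.3° → command heading 62.1°, groundspeed 40.3 kt
Leg 4: desired track 206.8°; wind correction -13.7° → command heading 193.1°, groundspeed 148.5 kt
Leg 5: desired track 84.2°; wind correction -20.8° → command heading 63.4°, groundspeed 41.0 kt
Leg 6: desired track 131.0°; wind correction -37.9° → command heading 93.1°, groundspeed 67.4 kt

Leg 1: heading=216.6°, groundspeed=154.8 kt
Leg 2: heading=22.4°, groundspeed=50.6 kt
Leg 3: heading=62.1°, groundspeed=40.3 kt
Leg 4: heading=193.1°, groundspeed=148.5 kt
Leg 5: heading=63.4°, groundspeed=41.0 kt
Leg 6: heading=93.1°, groundspeed=67.4 kt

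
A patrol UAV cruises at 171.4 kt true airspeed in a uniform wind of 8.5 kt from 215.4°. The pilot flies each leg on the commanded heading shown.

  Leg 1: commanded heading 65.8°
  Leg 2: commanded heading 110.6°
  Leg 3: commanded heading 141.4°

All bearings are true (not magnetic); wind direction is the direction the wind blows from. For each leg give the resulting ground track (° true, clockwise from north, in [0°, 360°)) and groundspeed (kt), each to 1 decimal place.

Leg 1: heading 65.8°; drift -1.4° → track 64.4°, groundspeed 178.8 kt
Leg 2: heading 110.6°; drift -2.7° → track 107.9°, groundspeed 173.8 kt
Leg 3: heading 141.4°; drift -2.8° → track 138.6°, groundspeed 169.3 kt

Leg 1: track=64.4°, groundspeed=178.8 kt
Leg 2: track=107.9°, groundspeed=173.8 kt
Leg 3: track=138.6°, groundspeed=169.3 kt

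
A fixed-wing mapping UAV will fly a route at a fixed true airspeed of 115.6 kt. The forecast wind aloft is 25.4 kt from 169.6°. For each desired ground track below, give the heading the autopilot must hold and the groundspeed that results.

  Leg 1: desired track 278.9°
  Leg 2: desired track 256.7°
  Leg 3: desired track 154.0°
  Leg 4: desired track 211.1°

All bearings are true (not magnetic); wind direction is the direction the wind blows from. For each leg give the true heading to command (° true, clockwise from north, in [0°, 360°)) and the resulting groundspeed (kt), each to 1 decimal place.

Leg 1: desired track 278.9°; wind correction -12.0° → command heading 266.9°, groundspeed 121.5 kt
Leg 2: desired track 256.7°; wind correction -12.7° → command heading 244.0°, groundspeed 111.5 kt
Leg 3: desired track 154.0°; wind correction +3.4° → command heading 157.4°, groundspeed 90.9 kt
Leg 4: desired track 211.1°; wind correction -8.4° → command heading 202.7°, groundspeed 95.3 kt

Leg 1: heading=266.9°, groundspeed=121.5 kt
Leg 2: heading=244.0°, groundspeed=111.5 kt
Leg 3: heading=157.4°, groundspeed=90.9 kt
Leg 4: heading=202.7°, groundspeed=95.3 kt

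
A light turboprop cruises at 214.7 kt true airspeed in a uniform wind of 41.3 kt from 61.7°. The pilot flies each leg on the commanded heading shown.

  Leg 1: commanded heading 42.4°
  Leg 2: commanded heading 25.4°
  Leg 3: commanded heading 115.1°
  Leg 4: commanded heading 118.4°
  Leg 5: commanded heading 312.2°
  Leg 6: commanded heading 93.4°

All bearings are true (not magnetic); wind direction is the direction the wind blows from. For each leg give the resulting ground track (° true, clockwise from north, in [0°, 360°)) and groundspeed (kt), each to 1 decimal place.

Leg 1: heading 42.4°; drift -4.4° → track 38.0°, groundspeed 176.3 kt
Leg 2: heading 25.4°; drift -7.7° → track 17.7°, groundspeed 183.1 kt
Leg 3: heading 115.1°; drift +9.9° → track 125.0°, groundspeed 192.9 kt
Leg 4: heading 118.4°; drift +10.2° → track 128.6°, groundspeed 195.1 kt
Leg 5: heading 312.2°; drift -9.7° → track 302.5°, groundspeed 231.8 kt
Leg 6: heading 93.4°; drift +6.9° → track 100.3°, groundspeed 180.9 kt

Leg 1: track=38.0°, groundspeed=176.3 kt
Leg 2: track=17.7°, groundspeed=183.1 kt
Leg 3: track=125.0°, groundspeed=192.9 kt
Leg 4: track=128.6°, groundspeed=195.1 kt
Leg 5: track=302.5°, groundspeed=231.8 kt
Leg 6: track=100.3°, groundspeed=180.9 kt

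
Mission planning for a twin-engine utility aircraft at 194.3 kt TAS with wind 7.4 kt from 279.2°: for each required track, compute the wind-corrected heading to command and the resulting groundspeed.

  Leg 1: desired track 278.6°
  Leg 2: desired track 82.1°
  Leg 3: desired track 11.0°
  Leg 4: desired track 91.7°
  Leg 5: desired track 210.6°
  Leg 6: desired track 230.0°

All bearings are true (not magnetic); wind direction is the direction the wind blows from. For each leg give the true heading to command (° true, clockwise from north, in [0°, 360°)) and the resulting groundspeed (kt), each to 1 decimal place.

Leg 1: desired track 278.6°; wind correction +0.0° → command heading 278.6°, groundspeed 186.9 kt
Leg 2: desired track 82.1°; wind correction -0.6° → command heading 81.5°, groundspeed 201.4 kt
Leg 3: desired track 11.0°; wind correction -2.2° → command heading 8.8°, groundspeed 194.4 kt
Leg 4: desired track 91.7°; wind correction -0.3° → command heading 91.4°, groundspeed 201.6 kt
Leg 5: desired track 210.6°; wind correction +2.0° → command heading 212.6°, groundspeed 191.5 kt
Leg 6: desired track 230.0°; wind correction +1.7° → command heading 231.7°, groundspeed 189.4 kt

Leg 1: heading=278.6°, groundspeed=186.9 kt
Leg 2: heading=81.5°, groundspeed=201.4 kt
Leg 3: heading=8.8°, groundspeed=194.4 kt
Leg 4: heading=91.4°, groundspeed=201.6 kt
Leg 5: heading=212.6°, groundspeed=191.5 kt
Leg 6: heading=231.7°, groundspeed=189.4 kt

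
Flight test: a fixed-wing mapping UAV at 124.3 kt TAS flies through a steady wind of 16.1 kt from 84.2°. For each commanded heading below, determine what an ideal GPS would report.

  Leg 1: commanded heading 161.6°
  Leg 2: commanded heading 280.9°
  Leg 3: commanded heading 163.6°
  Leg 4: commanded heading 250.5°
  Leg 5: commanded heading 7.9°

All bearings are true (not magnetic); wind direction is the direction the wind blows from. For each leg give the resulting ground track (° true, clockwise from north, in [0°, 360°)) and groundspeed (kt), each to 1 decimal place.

Leg 1: heading 161.6°; drift +7.4° → track 169.0°, groundspeed 121.8 kt
Leg 2: heading 280.9°; drift -1.9° → track 279.0°, groundspeed 139.8 kt
Leg 3: heading 163.6°; drift +7.4° → track 171.0°, groundspeed 122.4 kt
Leg 4: heading 250.5°; drift +1.6° → track 252.1°, groundspeed 140.0 kt
Leg 5: heading 7.9°; drift -7.4° → track 0.5°, groundspeed 121.5 kt

Leg 1: track=169.0°, groundspeed=121.8 kt
Leg 2: track=279.0°, groundspeed=139.8 kt
Leg 3: track=171.0°, groundspeed=122.4 kt
Leg 4: track=252.1°, groundspeed=140.0 kt
Leg 5: track=0.5°, groundspeed=121.5 kt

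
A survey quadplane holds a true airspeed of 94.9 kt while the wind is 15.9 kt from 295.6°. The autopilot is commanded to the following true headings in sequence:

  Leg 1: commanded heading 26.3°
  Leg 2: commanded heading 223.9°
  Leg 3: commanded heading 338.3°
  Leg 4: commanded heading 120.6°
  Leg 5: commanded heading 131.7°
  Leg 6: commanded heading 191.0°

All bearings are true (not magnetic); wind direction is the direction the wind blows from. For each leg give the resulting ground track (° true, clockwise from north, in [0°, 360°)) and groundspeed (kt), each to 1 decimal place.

Leg 1: heading 26.3°; drift +9.5° → track 35.8°, groundspeed 96.4 kt
Leg 2: heading 223.9°; drift -9.5° → track 214.4°, groundspeed 91.2 kt
Leg 3: heading 338.3°; drift +7.4° → track 345.7°, groundspeed 83.9 kt
Leg 4: heading 120.6°; drift -0.7° → track 119.9°, groundspeed 110.7 kt
Leg 5: heading 131.7°; drift -2.3° → track 129.4°, groundspeed 110.3 kt
Leg 6: heading 191.0°; drift -8.8° → track 182.2°, groundspeed 100.1 kt

Leg 1: track=35.8°, groundspeed=96.4 kt
Leg 2: track=214.4°, groundspeed=91.2 kt
Leg 3: track=345.7°, groundspeed=83.9 kt
Leg 4: track=119.9°, groundspeed=110.7 kt
Leg 5: track=129.4°, groundspeed=110.3 kt
Leg 6: track=182.2°, groundspeed=100.1 kt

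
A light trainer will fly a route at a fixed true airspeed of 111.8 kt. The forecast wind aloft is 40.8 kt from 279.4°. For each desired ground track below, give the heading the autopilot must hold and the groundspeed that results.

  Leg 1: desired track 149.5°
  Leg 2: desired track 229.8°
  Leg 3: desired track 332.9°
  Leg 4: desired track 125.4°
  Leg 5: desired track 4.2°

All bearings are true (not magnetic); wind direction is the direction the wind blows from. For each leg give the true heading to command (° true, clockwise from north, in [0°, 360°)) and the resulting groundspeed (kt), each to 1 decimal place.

Leg 1: heading=165.8°, groundspeed=133.5 kt
Leg 2: heading=245.9°, groundspeed=81.0 kt
Leg 3: heading=315.8°, groundspeed=82.6 kt
Leg 4: heading=134.6°, groundspeed=147.0 kt
Leg 5: heading=342.9°, groundspeed=100.5 kt

Leg 1: desired track 149.5°; wind correction +16.3° → command heading 165.8°, groundspeed 133.5 kt
Leg 2: desired track 229.8°; wind correction +16.1° → command heading 245.9°, groundspeed 81.0 kt
Leg 3: desired track 332.9°; wind correction -17.1° → command heading 315.8°, groundspeed 82.6 kt
Leg 4: desired track 125.4°; wind correction +9.2° → command heading 134.6°, groundspeed 147.0 kt
Leg 5: desired track 4.2°; wind correction -21.3° → command heading 342.9°, groundspeed 100.5 kt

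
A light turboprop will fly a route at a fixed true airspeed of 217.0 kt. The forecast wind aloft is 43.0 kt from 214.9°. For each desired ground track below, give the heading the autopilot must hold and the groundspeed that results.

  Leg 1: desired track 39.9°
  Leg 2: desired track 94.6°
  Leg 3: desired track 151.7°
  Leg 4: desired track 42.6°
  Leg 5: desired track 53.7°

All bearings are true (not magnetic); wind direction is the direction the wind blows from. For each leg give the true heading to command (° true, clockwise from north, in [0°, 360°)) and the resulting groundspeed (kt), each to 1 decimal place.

Leg 1: desired track 39.9°; wind correction +1.0° → command heading 40.9°, groundspeed 259.8 kt
Leg 2: desired track 94.6°; wind correction +9.9° → command heading 104.5°, groundspeed 235.5 kt
Leg 3: desired track 151.7°; wind correction +10.2° → command heading 161.9°, groundspeed 194.2 kt
Leg 4: desired track 42.6°; wind correction +1.5° → command heading 44.1°, groundspeed 259.5 kt
Leg 5: desired track 53.7°; wind correction +3.7° → command heading 57.4°, groundspeed 257.3 kt

Leg 1: heading=40.9°, groundspeed=259.8 kt
Leg 2: heading=104.5°, groundspeed=235.5 kt
Leg 3: heading=161.9°, groundspeed=194.2 kt
Leg 4: heading=44.1°, groundspeed=259.5 kt
Leg 5: heading=57.4°, groundspeed=257.3 kt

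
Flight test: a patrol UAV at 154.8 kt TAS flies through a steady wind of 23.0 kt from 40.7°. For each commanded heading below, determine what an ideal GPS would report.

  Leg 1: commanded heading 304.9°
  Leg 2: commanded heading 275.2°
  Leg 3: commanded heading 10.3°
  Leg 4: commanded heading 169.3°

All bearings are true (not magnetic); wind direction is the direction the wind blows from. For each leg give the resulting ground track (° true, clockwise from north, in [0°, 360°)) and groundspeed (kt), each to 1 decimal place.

Leg 1: heading 304.9°; drift -8.3° → track 296.6°, groundspeed 158.8 kt
Leg 2: heading 275.2°; drift -6.4° → track 268.8°, groundspeed 169.2 kt
Leg 3: heading 10.3°; drift -4.9° → track 5.4°, groundspeed 135.5 kt
Leg 4: heading 169.3°; drift +6.1° → track 175.4°, groundspeed 170.1 kt

Leg 1: track=296.6°, groundspeed=158.8 kt
Leg 2: track=268.8°, groundspeed=169.2 kt
Leg 3: track=5.4°, groundspeed=135.5 kt
Leg 4: track=175.4°, groundspeed=170.1 kt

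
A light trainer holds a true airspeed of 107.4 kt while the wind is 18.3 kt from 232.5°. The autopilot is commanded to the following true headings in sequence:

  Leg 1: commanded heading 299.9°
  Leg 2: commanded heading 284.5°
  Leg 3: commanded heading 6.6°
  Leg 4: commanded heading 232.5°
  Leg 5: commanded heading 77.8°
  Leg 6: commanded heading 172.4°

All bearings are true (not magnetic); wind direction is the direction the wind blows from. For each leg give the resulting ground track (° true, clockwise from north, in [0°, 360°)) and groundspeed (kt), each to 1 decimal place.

Leg 1: heading 299.9°; drift +9.6° → track 309.5°, groundspeed 101.8 kt
Leg 2: heading 284.5°; drift +8.5° → track 293.0°, groundspeed 97.2 kt
Leg 3: heading 6.6°; drift +6.2° → track 12.8°, groundspeed 120.9 kt
Leg 4: heading 232.5°; drift +0.0° → track 232.5°, groundspeed 89.1 kt
Leg 5: heading 77.8°; drift -3.6° → track 74.2°, groundspeed 124.2 kt
Leg 6: heading 172.4°; drift -9.2° → track 163.2°, groundspeed 99.5 kt

Leg 1: track=309.5°, groundspeed=101.8 kt
Leg 2: track=293.0°, groundspeed=97.2 kt
Leg 3: track=12.8°, groundspeed=120.9 kt
Leg 4: track=232.5°, groundspeed=89.1 kt
Leg 5: track=74.2°, groundspeed=124.2 kt
Leg 6: track=163.2°, groundspeed=99.5 kt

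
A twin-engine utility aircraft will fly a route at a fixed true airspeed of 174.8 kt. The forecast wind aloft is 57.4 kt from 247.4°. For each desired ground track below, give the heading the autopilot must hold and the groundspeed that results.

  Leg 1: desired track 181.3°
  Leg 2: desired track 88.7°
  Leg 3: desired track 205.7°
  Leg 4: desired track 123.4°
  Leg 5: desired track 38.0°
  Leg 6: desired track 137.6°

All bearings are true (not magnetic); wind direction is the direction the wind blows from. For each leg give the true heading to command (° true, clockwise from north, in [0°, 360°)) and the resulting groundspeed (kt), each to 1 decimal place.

Leg 1: desired track 181.3°; wind correction +17.5° → command heading 198.8°, groundspeed 143.5 kt
Leg 2: desired track 88.7°; wind correction +6.9° → command heading 95.6°, groundspeed 227.0 kt
Leg 3: desired track 205.7°; wind correction +12.6° → command heading 218.3°, groundspeed 127.7 kt
Leg 4: desired track 123.4°; wind correction +15.8° → command heading 139.2°, groundspeed 200.3 kt
Leg 5: desired track 38.0°; wind correction -9.3° → command heading 28.7°, groundspeed 222.5 kt
Leg 6: desired track 137.6°; wind correction +18.0° → command heading 155.6°, groundspeed 185.7 kt

Leg 1: heading=198.8°, groundspeed=143.5 kt
Leg 2: heading=95.6°, groundspeed=227.0 kt
Leg 3: heading=218.3°, groundspeed=127.7 kt
Leg 4: heading=139.2°, groundspeed=200.3 kt
Leg 5: heading=28.7°, groundspeed=222.5 kt
Leg 6: heading=155.6°, groundspeed=185.7 kt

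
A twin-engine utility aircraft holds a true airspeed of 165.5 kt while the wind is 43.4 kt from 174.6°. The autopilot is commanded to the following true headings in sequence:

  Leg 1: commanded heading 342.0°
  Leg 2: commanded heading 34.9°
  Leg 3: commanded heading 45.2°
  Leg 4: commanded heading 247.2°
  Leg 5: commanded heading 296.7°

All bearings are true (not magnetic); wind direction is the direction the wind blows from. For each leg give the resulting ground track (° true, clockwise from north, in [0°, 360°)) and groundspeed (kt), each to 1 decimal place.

Leg 1: track=344.6°, groundspeed=208.1 kt
Leg 2: track=26.9°, groundspeed=200.6 kt
Leg 3: track=35.3°, groundspeed=195.9 kt
Leg 4: track=262.4°, groundspeed=158.0 kt
Leg 5: track=307.7°, groundspeed=192.1 kt

Leg 1: heading 342.0°; drift +2.6° → track 344.6°, groundspeed 208.1 kt
Leg 2: heading 34.9°; drift -8.0° → track 26.9°, groundspeed 200.6 kt
Leg 3: heading 45.2°; drift -9.9° → track 35.3°, groundspeed 195.9 kt
Leg 4: heading 247.2°; drift +15.2° → track 262.4°, groundspeed 158.0 kt
Leg 5: heading 296.7°; drift +11.0° → track 307.7°, groundspeed 192.1 kt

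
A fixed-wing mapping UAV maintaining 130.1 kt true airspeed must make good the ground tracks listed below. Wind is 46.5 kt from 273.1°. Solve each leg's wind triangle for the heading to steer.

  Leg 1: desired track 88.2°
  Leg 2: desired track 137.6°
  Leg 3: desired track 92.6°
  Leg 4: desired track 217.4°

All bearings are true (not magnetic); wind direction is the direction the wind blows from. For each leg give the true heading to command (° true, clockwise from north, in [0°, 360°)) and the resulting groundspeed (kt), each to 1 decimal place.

Leg 1: desired track 88.2°; wind correction -1.7° → command heading 86.5°, groundspeed 176.4 kt
Leg 2: desired track 137.6°; wind correction +14.5° → command heading 152.1°, groundspeed 159.1 kt
Leg 3: desired track 92.6°; wind correction -0.2° → command heading 92.4°, groundspeed 176.6 kt
Leg 4: desired track 217.4°; wind correction +17.2° → command heading 234.6°, groundspeed 98.1 kt

Leg 1: heading=86.5°, groundspeed=176.4 kt
Leg 2: heading=152.1°, groundspeed=159.1 kt
Leg 3: heading=92.4°, groundspeed=176.6 kt
Leg 4: heading=234.6°, groundspeed=98.1 kt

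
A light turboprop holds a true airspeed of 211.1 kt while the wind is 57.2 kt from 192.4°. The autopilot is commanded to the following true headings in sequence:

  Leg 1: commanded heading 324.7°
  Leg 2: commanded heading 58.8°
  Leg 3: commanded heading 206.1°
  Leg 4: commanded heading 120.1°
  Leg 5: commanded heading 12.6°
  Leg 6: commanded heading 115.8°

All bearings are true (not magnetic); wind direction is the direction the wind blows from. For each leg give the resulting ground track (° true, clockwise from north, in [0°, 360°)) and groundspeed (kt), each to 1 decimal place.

Leg 1: heading 324.7°; drift +9.6° → track 334.3°, groundspeed 253.2 kt
Leg 2: heading 58.8°; drift -9.4° → track 49.4°, groundspeed 253.9 kt
Leg 3: heading 206.1°; drift +5.0° → track 211.1°, groundspeed 156.1 kt
Leg 4: heading 120.1°; drift -15.7° → track 104.4°, groundspeed 201.2 kt
Leg 5: heading 12.6°; drift +0.0° → track 12.6°, groundspeed 268.3 kt
Leg 6: heading 115.8°; drift -15.7° → track 100.1°, groundspeed 205.5 kt

Leg 1: track=334.3°, groundspeed=253.2 kt
Leg 2: track=49.4°, groundspeed=253.9 kt
Leg 3: track=211.1°, groundspeed=156.1 kt
Leg 4: track=104.4°, groundspeed=201.2 kt
Leg 5: track=12.6°, groundspeed=268.3 kt
Leg 6: track=100.1°, groundspeed=205.5 kt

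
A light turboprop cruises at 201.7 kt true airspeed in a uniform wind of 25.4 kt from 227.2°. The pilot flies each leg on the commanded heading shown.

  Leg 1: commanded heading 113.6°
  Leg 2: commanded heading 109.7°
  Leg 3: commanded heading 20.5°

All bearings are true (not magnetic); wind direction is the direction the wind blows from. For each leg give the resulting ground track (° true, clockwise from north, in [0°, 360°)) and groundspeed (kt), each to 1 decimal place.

Leg 1: track=107.3°, groundspeed=213.1 kt
Leg 2: track=103.7°, groundspeed=214.6 kt
Leg 3: track=23.4°, groundspeed=224.7 kt

Leg 1: heading 113.6°; drift -6.3° → track 107.3°, groundspeed 213.1 kt
Leg 2: heading 109.7°; drift -6.0° → track 103.7°, groundspeed 214.6 kt
Leg 3: heading 20.5°; drift +2.9° → track 23.4°, groundspeed 224.7 kt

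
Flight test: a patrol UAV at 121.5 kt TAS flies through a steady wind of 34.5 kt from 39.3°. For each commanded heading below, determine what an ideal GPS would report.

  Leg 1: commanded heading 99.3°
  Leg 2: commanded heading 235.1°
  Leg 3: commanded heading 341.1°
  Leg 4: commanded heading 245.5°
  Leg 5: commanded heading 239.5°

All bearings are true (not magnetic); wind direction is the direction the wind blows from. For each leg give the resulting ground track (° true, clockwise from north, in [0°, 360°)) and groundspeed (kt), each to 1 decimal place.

Leg 1: track=115.3°, groundspeed=108.4 kt
Leg 2: track=231.6°, groundspeed=155.0 kt
Leg 3: track=325.3°, groundspeed=107.4 kt
Leg 4: track=239.8°, groundspeed=153.2 kt
Leg 5: track=235.1°, groundspeed=154.3 kt

Leg 1: heading 99.3°; drift +16.0° → track 115.3°, groundspeed 108.4 kt
Leg 2: heading 235.1°; drift -3.5° → track 231.6°, groundspeed 155.0 kt
Leg 3: heading 341.1°; drift -15.8° → track 325.3°, groundspeed 107.4 kt
Leg 4: heading 245.5°; drift -5.7° → track 239.8°, groundspeed 153.2 kt
Leg 5: heading 239.5°; drift -4.4° → track 235.1°, groundspeed 154.3 kt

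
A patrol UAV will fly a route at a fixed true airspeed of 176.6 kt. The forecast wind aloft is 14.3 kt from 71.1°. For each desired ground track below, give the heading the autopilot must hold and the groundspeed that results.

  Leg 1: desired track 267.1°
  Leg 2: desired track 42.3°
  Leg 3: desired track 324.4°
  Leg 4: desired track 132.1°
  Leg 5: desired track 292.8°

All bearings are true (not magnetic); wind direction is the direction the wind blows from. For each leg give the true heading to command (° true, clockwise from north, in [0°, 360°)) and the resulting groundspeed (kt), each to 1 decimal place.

Leg 1: desired track 267.1°; wind correction +1.3° → command heading 268.4°, groundspeed 190.3 kt
Leg 2: desired track 42.3°; wind correction +2.2° → command heading 44.5°, groundspeed 163.9 kt
Leg 3: desired track 324.4°; wind correction +4.4° → command heading 328.8°, groundspeed 180.2 kt
Leg 4: desired track 132.1°; wind correction -4.1° → command heading 128.0°, groundspeed 169.2 kt
Leg 5: desired track 292.8°; wind correction +3.1° → command heading 295.9°, groundspeed 187.0 kt

Leg 1: heading=268.4°, groundspeed=190.3 kt
Leg 2: heading=44.5°, groundspeed=163.9 kt
Leg 3: heading=328.8°, groundspeed=180.2 kt
Leg 4: heading=128.0°, groundspeed=169.2 kt
Leg 5: heading=295.9°, groundspeed=187.0 kt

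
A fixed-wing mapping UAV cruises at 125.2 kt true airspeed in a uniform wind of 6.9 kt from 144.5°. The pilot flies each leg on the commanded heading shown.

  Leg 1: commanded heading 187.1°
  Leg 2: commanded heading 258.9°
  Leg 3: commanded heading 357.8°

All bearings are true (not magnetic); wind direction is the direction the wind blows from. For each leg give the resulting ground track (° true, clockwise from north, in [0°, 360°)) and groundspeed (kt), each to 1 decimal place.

Leg 1: heading 187.1°; drift +2.2° → track 189.3°, groundspeed 120.2 kt
Leg 2: heading 258.9°; drift +2.8° → track 261.7°, groundspeed 128.2 kt
Leg 3: heading 357.8°; drift -1.7° → track 356.1°, groundspeed 131.0 kt

Leg 1: track=189.3°, groundspeed=120.2 kt
Leg 2: track=261.7°, groundspeed=128.2 kt
Leg 3: track=356.1°, groundspeed=131.0 kt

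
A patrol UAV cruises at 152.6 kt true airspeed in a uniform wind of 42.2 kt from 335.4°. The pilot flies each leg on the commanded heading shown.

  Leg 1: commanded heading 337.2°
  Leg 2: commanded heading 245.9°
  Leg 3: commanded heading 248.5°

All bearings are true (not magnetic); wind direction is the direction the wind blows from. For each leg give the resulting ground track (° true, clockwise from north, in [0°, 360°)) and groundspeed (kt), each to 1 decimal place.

Leg 1: track=337.9°, groundspeed=110.4 kt
Leg 2: track=230.4°, groundspeed=158.0 kt
Leg 3: track=232.8°, groundspeed=156.1 kt

Leg 1: heading 337.2°; drift +0.7° → track 337.9°, groundspeed 110.4 kt
Leg 2: heading 245.9°; drift -15.5° → track 230.4°, groundspeed 158.0 kt
Leg 3: heading 248.5°; drift -15.7° → track 232.8°, groundspeed 156.1 kt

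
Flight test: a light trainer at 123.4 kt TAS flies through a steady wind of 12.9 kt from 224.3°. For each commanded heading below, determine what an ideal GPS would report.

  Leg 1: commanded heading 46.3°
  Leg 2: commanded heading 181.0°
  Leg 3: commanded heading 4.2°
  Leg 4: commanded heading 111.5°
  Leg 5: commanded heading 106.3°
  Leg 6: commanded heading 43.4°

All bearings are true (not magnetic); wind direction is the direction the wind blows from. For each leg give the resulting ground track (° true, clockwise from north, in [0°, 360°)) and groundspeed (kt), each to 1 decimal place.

Leg 1: track=46.1°, groundspeed=136.3 kt
Leg 2: track=176.6°, groundspeed=114.4 kt
Leg 3: track=7.8°, groundspeed=133.5 kt
Leg 4: track=106.2°, groundspeed=128.9 kt
Leg 5: track=101.3°, groundspeed=130.0 kt
Leg 6: track=43.5°, groundspeed=136.3 kt

Leg 1: heading 46.3°; drift -0.2° → track 46.1°, groundspeed 136.3 kt
Leg 2: heading 181.0°; drift -4.4° → track 176.6°, groundspeed 114.4 kt
Leg 3: heading 4.2°; drift +3.6° → track 7.8°, groundspeed 133.5 kt
Leg 4: heading 111.5°; drift -5.3° → track 106.2°, groundspeed 128.9 kt
Leg 5: heading 106.3°; drift -5.0° → track 101.3°, groundspeed 130.0 kt
Leg 6: heading 43.4°; drift +0.1° → track 43.5°, groundspeed 136.3 kt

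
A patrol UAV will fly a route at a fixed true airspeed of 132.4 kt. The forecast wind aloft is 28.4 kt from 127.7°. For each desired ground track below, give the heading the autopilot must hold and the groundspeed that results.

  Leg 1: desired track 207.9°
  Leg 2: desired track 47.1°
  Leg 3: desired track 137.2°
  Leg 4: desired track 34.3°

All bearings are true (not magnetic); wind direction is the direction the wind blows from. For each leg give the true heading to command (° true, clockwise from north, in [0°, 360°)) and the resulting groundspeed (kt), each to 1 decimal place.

Leg 1: heading=195.7°, groundspeed=124.6 kt
Leg 2: heading=59.3°, groundspeed=124.8 kt
Leg 3: heading=135.2°, groundspeed=104.3 kt
Leg 4: heading=46.7°, groundspeed=131.0 kt

Leg 1: desired track 207.9°; wind correction -12.2° → command heading 195.7°, groundspeed 124.6 kt
Leg 2: desired track 47.1°; wind correction +12.2° → command heading 59.3°, groundspeed 124.8 kt
Leg 3: desired track 137.2°; wind correction -2.0° → command heading 135.2°, groundspeed 104.3 kt
Leg 4: desired track 34.3°; wind correction +12.4° → command heading 46.7°, groundspeed 131.0 kt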